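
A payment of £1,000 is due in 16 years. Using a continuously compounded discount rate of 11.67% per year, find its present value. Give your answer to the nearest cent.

P = A·e^(−rt) = 1,000·e^(−1.8672).
e^(−1.8672) ≈ 0.154555813, so P ≈ 154.5558.

£154.56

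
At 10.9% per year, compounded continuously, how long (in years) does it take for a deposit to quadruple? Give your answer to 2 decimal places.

12.72 years

e^(0.109t) = 4, so 0.109t = ln 4 ≈ 1.3863.
t ≈ 1.3863/0.109 ≈ 12.7183.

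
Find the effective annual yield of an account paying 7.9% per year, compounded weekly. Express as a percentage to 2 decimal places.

EAR = (1 + 7.9%/52)^52 − 1 = (1 + 0.00151923)^52 − 1.
(1 + 0.00151923)^52 ≈ 1.082139, so EAR ≈ 8.21394%.

8.21%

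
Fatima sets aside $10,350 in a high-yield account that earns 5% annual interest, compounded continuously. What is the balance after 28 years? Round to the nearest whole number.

A = P·e^(rt) = 10,350·e^(0.05·28) = 10,350·e^1.4.
e^1.4 ≈ 4.0551999668, so A ≈ 41,971.3197.

$41,971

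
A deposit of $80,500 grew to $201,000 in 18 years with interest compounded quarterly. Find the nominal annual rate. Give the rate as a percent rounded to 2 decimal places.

5.12%

The 72-period growth factor is 201,000/80,500 = 2.49689.
r/4 = 2.49689^(1/72) − 1 ≈ 0.0127901, so r ≈ 4·0.0127901 = 5.11604%.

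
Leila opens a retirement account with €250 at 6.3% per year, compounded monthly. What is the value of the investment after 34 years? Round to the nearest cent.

€2,117.22

Growth factor = (1 + 0.00525)^408 ≈ 8.468868008.
A ≈ 250 × 8.468868008 ≈ 2,117.2170.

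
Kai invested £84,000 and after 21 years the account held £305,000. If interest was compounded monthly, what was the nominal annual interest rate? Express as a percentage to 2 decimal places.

6.16%

(1 + r/12)^252 = 305,000/84,000 = 3.63095.
1 + r/12 = 3.63095^(1/252) ≈ 1.00513, so r/12 ≈ 0.00513016.
r ≈ 12·0.00513016 = 6.15619%.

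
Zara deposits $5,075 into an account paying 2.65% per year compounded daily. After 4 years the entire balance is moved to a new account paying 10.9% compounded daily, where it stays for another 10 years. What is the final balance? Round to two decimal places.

$16,779.53

Phase 1: 5,075·(1 + 0.0265/365)^1460 ≈ 5,642.4743.
Phase 2: 5,642.4743·(1 + 0.109/365)^3650 ≈ 16,779.5344.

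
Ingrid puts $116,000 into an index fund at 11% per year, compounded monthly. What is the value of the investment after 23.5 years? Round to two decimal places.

$1,520,529.92

Growth factor = (1 + 0.11/12)^282 ≈ 13.10801654595.
A ≈ 116,000 × 13.10801654595 ≈ 1,520,529.9193.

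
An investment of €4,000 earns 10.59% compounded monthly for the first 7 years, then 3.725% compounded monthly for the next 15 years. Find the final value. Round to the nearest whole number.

Phase 1: 4,000·(1 + 0.008825)^84 ≈ 8,367.3941.
Phase 2: 8,367.3941·(1 + 0.03725/12)^180 ≈ 14,617.6113.

€14,618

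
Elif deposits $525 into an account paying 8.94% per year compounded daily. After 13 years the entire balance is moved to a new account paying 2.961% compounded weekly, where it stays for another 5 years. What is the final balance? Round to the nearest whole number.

After 13 years at 8.94%: 525 × 3.196503939 ≈ 1,678.1646.
Then 5 years at 2.961%: 1,678.1646 × 1.159522015 ≈ 1,945.8688.

$1,946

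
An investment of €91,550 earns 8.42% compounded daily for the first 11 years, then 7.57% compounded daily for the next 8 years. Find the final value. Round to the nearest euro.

€423,484

After 11 years at 8.42%: 91,550 × 2.52462663946 ≈ 231,129.5688.
Then 8 years at 7.57%: 231,129.5688 × 1.83223623796 ≈ 423,483.9717.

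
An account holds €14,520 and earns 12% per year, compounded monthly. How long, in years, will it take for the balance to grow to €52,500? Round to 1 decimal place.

10.8 years

(1 + 0.01)^(12t) = 52,500/14,520 = 3.6157.
12t·ln(1 + 0.01) = ln(3.6157); 12t = 1.2853/0.00995033 ≈ 129.1702.
t ≈ 10.7642 years.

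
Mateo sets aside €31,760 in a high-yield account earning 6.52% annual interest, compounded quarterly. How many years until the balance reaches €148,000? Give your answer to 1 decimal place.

We need (1 + 0.0163)^(4t) = 4.6599, so 4t = ln 4.6599 / ln 1.0163 ≈ 95.1849.
t ≈ 95.1849/4 = 23.7962 years.

23.8 years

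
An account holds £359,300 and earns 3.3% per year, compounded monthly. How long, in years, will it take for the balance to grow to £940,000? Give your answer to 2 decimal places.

(1 + 0.00275)^(12t) = 940,000/359,300 = 2.6162.
12t·ln(1 + 0.00275) = ln(2.6162); 12t = 0.96172/0.00274623 ≈ 350.1978.
t ≈ 29.1831 years.

29.18 years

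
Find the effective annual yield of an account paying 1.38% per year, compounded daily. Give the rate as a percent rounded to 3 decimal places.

1.390%

EAR = (1 + 1.38%/365)^365 − 1 = (1 + 0.0000378082)^365 − 1.
(1 + 0.0000378082)^365 ≈ 1.013895, so EAR ≈ 1.38954%.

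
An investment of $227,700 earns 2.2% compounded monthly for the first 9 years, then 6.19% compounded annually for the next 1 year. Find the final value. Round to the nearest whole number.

After 9 years at 2.2%: 227,700 × 1.21874144221 ≈ 277,507.4264.
Then 1 years at 6.19%: 277,507.4264 × 1.0619 ≈ 294,685.1361.

$294,685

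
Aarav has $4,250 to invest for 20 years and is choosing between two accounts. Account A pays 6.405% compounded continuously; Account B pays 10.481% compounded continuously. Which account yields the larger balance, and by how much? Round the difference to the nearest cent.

Account A growth factor: e^(0.06405·20) = e^1.281 ≈ 3.6002381642; balance ≈ 15,301.0122.
Account B growth factor: e^(0.10481·20) = e^2.0962 ≈ 8.135197352; balance ≈ 34,574.5887.
Account B is larger by 19,273.5765.

Account B, by $19,273.58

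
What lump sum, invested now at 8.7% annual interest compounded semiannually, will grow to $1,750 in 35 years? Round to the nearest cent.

$88.83

Growth factor = (1 + 0.0435)^70 ≈ 19.70025003.
P = 1,750/19.70025003 ≈ 88.8314.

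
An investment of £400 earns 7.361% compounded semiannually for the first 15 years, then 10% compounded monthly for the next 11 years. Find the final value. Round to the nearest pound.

£3,538

After 15 years at 7.361%: 400 × 2.957416473 ≈ 1,182.9666.
Then 11 years at 10%: 1,182.9666 × 2.990504109 ≈ 3,537.6664.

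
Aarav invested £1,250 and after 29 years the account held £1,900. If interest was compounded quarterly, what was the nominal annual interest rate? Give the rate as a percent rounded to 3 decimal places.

The 116-period growth factor is 1,900/1,250 = 1.52.
r/4 = 1.52^(1/116) − 1 ≈ 0.00361609, so r ≈ 4·0.00361609 = 1.44644%.

1.446%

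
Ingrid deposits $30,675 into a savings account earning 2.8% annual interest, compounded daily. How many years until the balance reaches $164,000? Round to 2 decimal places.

59.87 years

(1 + 0.0000767123)^(365t) = 164,000/30,675 = 5.3464.
365t·ln(1 + 0.0000767123) = ln(5.3464); 365t = 1.6764/7.67094e-05 ≈ 21854.1500.
t ≈ 59.8744 years.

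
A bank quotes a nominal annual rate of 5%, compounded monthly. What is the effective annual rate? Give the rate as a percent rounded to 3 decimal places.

5.116%

EAR = (1 + 5%/12)^12 − 1 = (1 + 0.00416667)^12 − 1.
(1 + 0.00416667)^12 ≈ 1.051162, so EAR ≈ 5.11619%.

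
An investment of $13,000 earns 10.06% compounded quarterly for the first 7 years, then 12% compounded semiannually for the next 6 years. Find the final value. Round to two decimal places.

$52,439.84

After 7 years at 10.06%: 13,000 × 2.0046919613 ≈ 26,060.9955.
Then 6 years at 12%: 26,060.9955 × 2.0121964718 ≈ 52,439.8432.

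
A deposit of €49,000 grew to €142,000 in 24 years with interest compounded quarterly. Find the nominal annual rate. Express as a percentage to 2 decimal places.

4.46%

(1 + r/4)^96 = 142,000/49,000 = 2.89796.
1 + r/4 = 2.89796^(1/96) ≈ 1.011145, so r/4 ≈ 0.0111451.
r ≈ 4·0.0111451 = 4.45802%.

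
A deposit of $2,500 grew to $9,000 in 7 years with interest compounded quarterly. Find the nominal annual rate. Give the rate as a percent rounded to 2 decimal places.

18.72%

The 28-period growth factor is 9,000/2,500 = 3.6.
r/4 = 3.6^(1/28) − 1 ≈ 0.0468102, so r ≈ 4·0.0468102 = 18.72408%.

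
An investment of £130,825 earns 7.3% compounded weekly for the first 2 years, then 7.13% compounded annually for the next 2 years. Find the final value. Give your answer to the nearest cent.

£173,730.27

After 2 years at 7.3%: 130,825 × 1.15707771463 ≈ 151,374.6920.
Then 2 years at 7.13%: 151,374.6920 × 1.14768369 ≈ 173,730.2651.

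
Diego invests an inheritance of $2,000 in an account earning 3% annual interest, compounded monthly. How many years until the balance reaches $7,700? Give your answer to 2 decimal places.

We need (1 + 0.0025)^(12t) = 3.85, so 12t = ln 3.85 / ln 1.0025 ≈ 539.9030.
t ≈ 539.9030/12 = 44.9919 years.

44.99 years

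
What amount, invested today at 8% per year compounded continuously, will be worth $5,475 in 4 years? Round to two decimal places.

P = A·e^(−rt) = 5,475·e^(−0.32).
e^(−0.32) ≈ 0.7261490371, so P ≈ 3,975.6660.

$3,975.67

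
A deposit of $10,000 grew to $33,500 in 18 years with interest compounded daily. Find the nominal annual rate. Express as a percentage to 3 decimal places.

(1 + r/365)^6570 = 33,500/10,000 = 3.35.
1 + r/365 = 3.35^(1/6570) ≈ 1.000184, so r/365 ≈ 0.000184029.
r ≈ 365·0.000184029 = 6.71706%.

6.717%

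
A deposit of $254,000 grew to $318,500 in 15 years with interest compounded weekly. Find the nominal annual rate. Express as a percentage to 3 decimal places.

(1 + r/52)^780 = 318,500/254,000 = 1.25394.
1 + r/52 = 1.25394^(1/780) ≈ 1.00029, so r/52 ≈ 0.000290155.
r ≈ 52·0.000290155 = 1.50881%.

1.509%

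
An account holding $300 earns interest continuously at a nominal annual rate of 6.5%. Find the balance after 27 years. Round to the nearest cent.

A = P·e^(rt) = 300·e^(0.065·27) = 300·e^1.755.
e^1.755 ≈ 5.783447742, so A ≈ 1,735.0343.

$1,735.03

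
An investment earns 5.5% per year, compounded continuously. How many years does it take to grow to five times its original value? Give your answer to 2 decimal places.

29.26 years

e^(0.055t) = 5, so 0.055t = ln 5 ≈ 1.6094.
t ≈ 1.6094/0.055 ≈ 29.2625.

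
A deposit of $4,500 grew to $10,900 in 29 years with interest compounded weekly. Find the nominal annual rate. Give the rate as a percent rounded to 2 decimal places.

The 1508-period growth factor is 10,900/4,500 = 2.42222.
r/52 = 2.42222^(1/1508) − 1 ≈ 0.000586834, so r ≈ 52·0.000586834 = 3.05153%.

3.05%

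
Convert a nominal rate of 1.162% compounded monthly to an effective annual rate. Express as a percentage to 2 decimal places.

EAR = (1 + 1.162%/12)^12 − 1 = (1 + 0.000968333)^12 − 1.
(1 + 0.000968333)^12 ≈ 1.011682, so EAR ≈ 1.16821%.

1.17%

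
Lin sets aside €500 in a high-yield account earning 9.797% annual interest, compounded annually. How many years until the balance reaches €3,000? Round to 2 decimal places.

We need (1 + 0.09797)^t = 6, so t = ln 6 / ln 1.09797 ≈ 19.1708.

19.17 years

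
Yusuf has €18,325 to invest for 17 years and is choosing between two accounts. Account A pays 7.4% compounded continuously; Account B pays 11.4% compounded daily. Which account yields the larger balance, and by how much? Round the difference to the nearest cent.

Account B, by €62,751.55

Account A growth factor: e^(0.074·17) = e^1.258 ≈ 3.5183776905; balance ≈ 64,474.2712.
Account B growth factor: (1 + 0.114/365)^6205 ≈ 6.94274629809; balance ≈ 127,225.8259.
Account B is larger by 62,751.5547.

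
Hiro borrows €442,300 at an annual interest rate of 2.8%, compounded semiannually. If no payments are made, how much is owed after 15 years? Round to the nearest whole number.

Growth factor = (1 + 0.014)^30 ≈ 1.51753476802.
A ≈ 442,300 × 1.51753476802 ≈ 671,205.6279.

€671,206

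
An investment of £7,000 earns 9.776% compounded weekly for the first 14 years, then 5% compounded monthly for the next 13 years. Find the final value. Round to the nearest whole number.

£52,558

After 14 years at 9.776%: 7,000 × 3.9249557943 ≈ 27,474.6906.
Then 13 years at 5%: 27,474.6906 × 1.9129557963 ≈ 52,557.8686.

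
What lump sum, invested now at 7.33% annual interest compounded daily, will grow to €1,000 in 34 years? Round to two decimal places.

€82.75

Growth factor = (1 + 0.0733/365)^12410 ≈ 12.084816.
P = 1,000/12.084816 ≈ 82.7485.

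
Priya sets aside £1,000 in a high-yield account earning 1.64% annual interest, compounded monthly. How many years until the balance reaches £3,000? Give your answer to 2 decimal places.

We need (1 + 0.00136667)^(12t) = 3, so 12t = ln 3 / ln 1.001367 ≈ 804.4118.
t ≈ 804.4118/12 = 67.0343 years.

67.03 years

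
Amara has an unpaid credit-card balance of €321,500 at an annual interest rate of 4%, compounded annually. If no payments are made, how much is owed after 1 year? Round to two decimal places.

€334,360.00

Annual rate = 4% = 0.04; years = 1.
A = 321,500·(1 + 0.04)^1 ≈ 321,500·1.04 ≈ 334,360.0000.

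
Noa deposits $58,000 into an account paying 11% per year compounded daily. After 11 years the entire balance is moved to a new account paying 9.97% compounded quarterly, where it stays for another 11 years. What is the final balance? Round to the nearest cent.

$574,509.16

After 11 years at 11%: 58,000 × 3.35287339436 ≈ 194,466.6569.
Then 11 years at 9.97%: 194,466.6569 × 2.95428105657 ≈ 574,509.1605.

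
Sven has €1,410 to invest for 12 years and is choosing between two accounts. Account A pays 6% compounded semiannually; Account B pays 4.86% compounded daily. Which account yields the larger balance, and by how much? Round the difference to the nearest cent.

Account A, by €339.95

Account A growth factor: (1 + 0.03)^24 ≈ 2.032794106; balance ≈ 2,866.2397.
Account B growth factor: (1 + 0.0486/365)^4380 ≈ 1.791693347; balance ≈ 2,526.2876.
Account A is larger by 339.9521.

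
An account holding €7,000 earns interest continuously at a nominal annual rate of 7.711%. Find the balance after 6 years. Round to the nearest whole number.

€11,118

A = P·e^(rt) = 7,000·e^(0.07711·6) = 7,000·e^0.46266.
e^0.46266 ≈ 1.5882932309, so A ≈ 11,118.0526.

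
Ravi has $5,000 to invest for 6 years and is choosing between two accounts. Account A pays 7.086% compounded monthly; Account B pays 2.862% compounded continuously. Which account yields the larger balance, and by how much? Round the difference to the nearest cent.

A: (1 + 0.005905)^72 ≈ 1.527923517, so 5,000 × 1.527923517 ≈ 7,639.6176.
B: e^(0.02862·6) = e^0.17172 ≈ 1.18734533, so 5,000 × 1.18734533 ≈ 5,936.7266.
Difference ≈ 1,702.8909 in favor of A.

Account A, by $1,702.89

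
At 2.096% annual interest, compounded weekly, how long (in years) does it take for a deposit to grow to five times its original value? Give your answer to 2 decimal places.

(1 + 0.000403077)^(52t) = 5.
52t = ln 5 / ln(1 + 0.000403077) ≈ 1.6094/0.000402996 ≈ 3993.6850.
t ≈ 76.8016.

76.80 years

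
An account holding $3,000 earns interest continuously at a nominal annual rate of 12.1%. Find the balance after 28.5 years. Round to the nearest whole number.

$94,360

A = P·e^(rt) = 3,000·e^(0.121·28.5) = 3,000·e^3.4485.
e^3.4485 ≈ 31.453177141, so A ≈ 94,359.5314.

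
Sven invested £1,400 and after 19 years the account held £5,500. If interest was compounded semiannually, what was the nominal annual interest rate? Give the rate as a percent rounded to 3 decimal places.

The 38-period growth factor is 5,500/1,400 = 3.92857.
r/2 = 3.92857^(1/38) − 1 ≈ 0.0366634, so r ≈ 2·0.0366634 = 7.33267%.

7.333%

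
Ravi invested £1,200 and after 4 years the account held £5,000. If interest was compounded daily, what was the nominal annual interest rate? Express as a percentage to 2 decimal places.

The 1460-period growth factor is 5,000/1,200 = 4.16667.
r/365 = 4.16667^(1/1460) − 1 ≈ 0.000977955, so r ≈ 365·0.000977955 = 35.69535%.

35.70%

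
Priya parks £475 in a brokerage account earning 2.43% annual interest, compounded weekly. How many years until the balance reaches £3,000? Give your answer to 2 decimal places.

(1 + 0.000467308)^(52t) = 3,000/475 = 6.3158.
52t·ln(1 + 0.000467308) = ln(6.3158); 52t = 1.8431/0.000467199 ≈ 3944.9027.
t ≈ 75.8635 years.

75.86 years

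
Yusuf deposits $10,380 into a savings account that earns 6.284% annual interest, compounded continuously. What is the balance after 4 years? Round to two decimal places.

A = P·e^(rt) = 10,380·e^(0.06284·4) = 10,380·e^0.25136.
e^0.25136 ≈ 1.2857728793, so A ≈ 13,346.3225.

$13,346.32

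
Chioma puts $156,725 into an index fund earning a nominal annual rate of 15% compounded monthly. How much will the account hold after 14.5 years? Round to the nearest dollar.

$1,361,049

Periodic rate = 15%/12 = 0.0125; periods = 12·14.5 = 174.
A = 156,725·(1 + 0.0125)^174 ≈ 156,725·8.684314607331 ≈ 1,361,049.2068.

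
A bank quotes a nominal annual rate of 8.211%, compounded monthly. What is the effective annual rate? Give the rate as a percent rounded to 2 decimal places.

8.53%

EAR = (1 + 8.211%/12)^12 − 1 = (1 + 0.0068425)^12 − 1.
(1 + 0.0068425)^12 ≈ 1.085272, so EAR ≈ 8.52717%.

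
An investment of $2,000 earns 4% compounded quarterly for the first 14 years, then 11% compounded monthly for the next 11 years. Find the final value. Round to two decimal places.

$11,644.73

Phase 1: 2,000·(1 + 0.01)^56 ≈ 3,491.6196.
Phase 2: 3,491.6196·(1 + 0.11/12)^132 ≈ 11,644.7279.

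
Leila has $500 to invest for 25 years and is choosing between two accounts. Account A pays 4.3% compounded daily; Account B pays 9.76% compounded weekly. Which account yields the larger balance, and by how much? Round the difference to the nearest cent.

Account A growth factor: (1 + 0.043/365)^9125 ≈ 2.929807388; balance ≈ 1,464.9037.
Account B growth factor: (1 + 0.0976/52)^1300 ≈ 11.44683205; balance ≈ 5,723.4160.
Account B is larger by 4,258.5123.

Account B, by $4,258.51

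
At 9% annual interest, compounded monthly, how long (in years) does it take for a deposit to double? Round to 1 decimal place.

(1 + 0.0075)^(12t) = 2.
12t = ln 2 / ln(1 + 0.0075) ≈ 0.69315/0.00747201 ≈ 92.7658.
t ≈ 7.7305.

7.7 years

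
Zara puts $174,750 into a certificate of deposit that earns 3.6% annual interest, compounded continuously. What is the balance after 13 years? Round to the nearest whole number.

$279,040

A = P·e^(rt) = 174,750·e^(0.036·13) = 174,750·e^0.468.
e^0.468 ≈ 1.59679740269, so A ≈ 279,040.3461.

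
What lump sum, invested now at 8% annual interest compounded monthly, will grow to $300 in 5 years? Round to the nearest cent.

Periodic rate = 8%/12 = 0.00666667; 60 periods.
P = 300/(1 + 0.08/12)^60 ≈ 300/1.48984571 ≈ 201.3631.

$201.36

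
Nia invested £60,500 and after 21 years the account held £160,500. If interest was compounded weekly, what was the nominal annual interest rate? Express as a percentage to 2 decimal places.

The 1092-period growth factor is 160,500/60,500 = 2.65289.
r/52 = 2.65289^(1/1092) − 1 ≈ 0.000893852, so r ≈ 52·0.000893852 = 4.64803%.

4.65%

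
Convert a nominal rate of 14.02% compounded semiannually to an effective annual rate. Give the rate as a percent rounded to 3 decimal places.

One year is 2 periods at 0.0701 each: (1 + 0.0701)^2 ≈ 1.145114.
EAR = 1.145114 − 1 ≈ 14.51140%.

14.511%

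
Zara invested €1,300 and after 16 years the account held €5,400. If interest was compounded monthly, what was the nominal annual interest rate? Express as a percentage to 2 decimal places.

(1 + r/12)^192 = 5,400/1,300 = 4.15385.
1 + r/12 = 4.15385^(1/192) ≈ 1.007444, so r/12 ≈ 0.00744442.
r ≈ 12·0.00744442 = 8.93330%.

8.93%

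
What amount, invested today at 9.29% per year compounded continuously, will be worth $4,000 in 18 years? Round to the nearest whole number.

P = A·e^(−rt) = 4,000·e^(−1.6722).
e^(−1.6722) ≈ 0.1878333773, so P ≈ 751.3335.

$751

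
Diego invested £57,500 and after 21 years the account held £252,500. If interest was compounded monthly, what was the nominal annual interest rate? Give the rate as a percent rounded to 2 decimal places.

7.07%

The 252-period growth factor is 252,500/57,500 = 4.3913.
r/12 = 4.3913^(1/252) − 1 ≈ 0.0058888, so r ≈ 12·0.0058888 = 7.06657%.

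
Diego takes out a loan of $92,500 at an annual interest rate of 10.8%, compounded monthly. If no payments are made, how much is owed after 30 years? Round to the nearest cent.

Periodic rate = 10.8%/12 = 0.009; periods = 12·30 = 360.
A = 92,500·(1 + 0.009)^360 ≈ 92,500·25.16632757688 ≈ 2,327,885.3009.

$2,327,885.30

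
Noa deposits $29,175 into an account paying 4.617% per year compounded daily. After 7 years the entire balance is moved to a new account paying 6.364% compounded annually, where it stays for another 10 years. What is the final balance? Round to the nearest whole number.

Phase 1: 29,175·(1 + 0.04617/365)^2555 ≈ 40,305.2502.
Phase 2: 40,305.2502·(1 + 0.06364)^10 ≈ 74,697.8730.

$74,698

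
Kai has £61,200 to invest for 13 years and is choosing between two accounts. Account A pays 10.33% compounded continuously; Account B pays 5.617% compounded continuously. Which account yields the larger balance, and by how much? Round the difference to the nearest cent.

Account A, by £107,382.65

A: e^(0.1033·13) = e^1.3429 ≈ 3.83013480614, so 61,200 × 3.83013480614 ≈ 234,404.2501.
B: e^(0.05617·13) = e^0.73021 ≈ 2.07551642036, so 61,200 × 2.07551642036 ≈ 127,021.6049.
Difference ≈ 107,382.6452 in favor of A.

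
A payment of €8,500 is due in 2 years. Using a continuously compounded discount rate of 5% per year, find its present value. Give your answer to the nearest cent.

€7,691.12

P = A·e^(−rt) = 8,500·e^(−0.1).
e^(−0.1) ≈ 0.904837418, so P ≈ 7,691.1181.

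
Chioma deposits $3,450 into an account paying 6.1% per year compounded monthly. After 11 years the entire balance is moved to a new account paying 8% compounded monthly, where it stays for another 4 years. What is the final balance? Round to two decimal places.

$9,268.42

Phase 1: 3,450·(1 + 0.061/12)^132 ≈ 6,737.4029.
Phase 2: 6,737.4029·(1 + 0.08/12)^48 ≈ 9,268.4168.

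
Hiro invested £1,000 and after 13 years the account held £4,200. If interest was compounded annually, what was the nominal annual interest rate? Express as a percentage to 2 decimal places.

11.67%

The 13-period growth factor is 4,200/1,000 = 4.2.
r = 4.2^(1/13) − 1 ≈ 0.116715, i.e. 11.67148%.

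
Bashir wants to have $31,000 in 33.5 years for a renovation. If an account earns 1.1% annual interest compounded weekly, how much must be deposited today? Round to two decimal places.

$21,445.74

Periodic rate = 1.1%/52 = 0.000211538; 1742 periods.
P = 31,000/(1 + 0.011/52)^1742 ≈ 31,000/1.4455083074 ≈ 21,445.7432.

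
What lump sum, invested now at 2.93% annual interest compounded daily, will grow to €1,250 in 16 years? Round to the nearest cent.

€782.21

Growth factor = (1 + 0.0293/365)^5840 ≈ 1.598045284.
P = 1,250/1.598045284 ≈ 782.2056.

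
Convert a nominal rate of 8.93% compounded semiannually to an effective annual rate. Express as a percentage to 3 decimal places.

One year is 2 periods at 0.04465 each: (1 + 0.04465)^2 ≈ 1.091294.
EAR = 1.091294 − 1 ≈ 9.12936%.

9.129%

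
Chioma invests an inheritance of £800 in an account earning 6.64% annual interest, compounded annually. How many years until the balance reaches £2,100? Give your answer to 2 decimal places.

We need (1 + 0.0664)^t = 2.625, so t = ln 2.625 / ln 1.0664 ≈ 15.0117.

15.01 years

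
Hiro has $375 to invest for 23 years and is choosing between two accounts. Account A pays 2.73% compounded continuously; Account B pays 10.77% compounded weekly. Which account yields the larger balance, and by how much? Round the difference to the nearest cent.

Account B, by $3,750.96

Account A growth factor: e^(0.0273·23) = e^0.6279 ≈ 1.87367173; balance ≈ 702.6269.
Account B growth factor: (1 + 0.1077/52)^1196 ≈ 11.8762227; balance ≈ 4,453.5835.
Account B is larger by 3,750.9566.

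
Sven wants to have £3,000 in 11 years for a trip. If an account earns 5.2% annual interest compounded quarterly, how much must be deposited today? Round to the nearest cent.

£1,699.44

Growth factor = (1 + 0.013)^44 ≈ 1.765288109.
P = 3,000/1.765288109 ≈ 1,699.4393.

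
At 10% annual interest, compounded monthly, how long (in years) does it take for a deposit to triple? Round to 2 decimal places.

11.03 years

(1 + 0.00833333)^(12t) = 3.
12t = ln 3 / ln(1 + 0.00833333) ≈ 1.0986/0.0082988 ≈ 132.3820.
t ≈ 11.0318.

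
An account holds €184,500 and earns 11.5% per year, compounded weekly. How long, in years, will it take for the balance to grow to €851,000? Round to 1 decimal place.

13.3 years

We need (1 + 0.00221154)^(52t) = 4.6125, so 52t = ln 4.6125 / ln 1.002212 ≈ 692.0307.
t ≈ 692.0307/52 = 13.3083 years.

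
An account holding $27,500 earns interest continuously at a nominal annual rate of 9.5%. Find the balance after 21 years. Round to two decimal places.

$202,185.58

A = P·e^(rt) = 27,500·e^(0.095·21) = 27,500·e^1.995.
e^1.995 ≈ 7.35220302789, so A ≈ 202,185.5833.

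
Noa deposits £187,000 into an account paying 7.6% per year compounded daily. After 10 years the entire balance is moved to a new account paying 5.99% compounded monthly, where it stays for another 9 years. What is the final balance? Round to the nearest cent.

Phase 1: 187,000·(1 + 0.076/365)^3650 ≈ 399,826.0208.
Phase 2: 399,826.0208·(1 + 0.0599/12)^108 ≈ 684,568.3281.

£684,568.33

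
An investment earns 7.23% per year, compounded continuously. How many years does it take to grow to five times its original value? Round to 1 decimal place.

22.3 years

e^(0.0723t) = 5, so 0.0723t = ln 5 ≈ 1.6094.
t ≈ 1.6094/0.0723 ≈ 22.2606.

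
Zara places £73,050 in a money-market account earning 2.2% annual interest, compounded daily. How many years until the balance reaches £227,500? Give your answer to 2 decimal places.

51.64 years

(1 + 0.000060274)^(365t) = 227,500/73,050 = 3.1143.
365t·ln(1 + 0.000060274) = ln(3.1143); 365t = 1.136/6.02722e-05 ≈ 18847.9419.
t ≈ 51.6382 years.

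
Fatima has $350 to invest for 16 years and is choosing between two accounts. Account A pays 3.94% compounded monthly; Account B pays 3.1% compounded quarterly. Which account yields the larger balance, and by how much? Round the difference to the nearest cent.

Account A, by $83.10

A: (1 + 0.0394/12)^192 ≈ 1.87642309, so 350 × 1.87642309 ≈ 656.7481.
B: (1 + 0.00775)^64 ≈ 1.63900258, so 350 × 1.63900258 ≈ 573.6509.
Difference ≈ 83.0972 in favor of A.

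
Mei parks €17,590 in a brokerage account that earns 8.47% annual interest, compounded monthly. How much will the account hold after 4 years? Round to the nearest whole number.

Periodic rate = 8.47%/12 = 0.00705833; periods = 12·4 = 48.
A = 17,590·(1 + 0.0847/12)^48 ≈ 17,590·1.4015936562 ≈ 24,654.0324.

€24,654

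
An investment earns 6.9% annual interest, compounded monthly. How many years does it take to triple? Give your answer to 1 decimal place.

(1 + 0.00575)^(12t) = 3.
12t = ln 3 / ln(1 + 0.00575) ≈ 1.0986/0.00573353 ≈ 191.6118.
t ≈ 15.9676.

16.0 years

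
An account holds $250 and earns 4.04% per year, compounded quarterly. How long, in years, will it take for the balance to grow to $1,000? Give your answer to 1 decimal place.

We need (1 + 0.0101)^(4t) = 4, so 4t = ln 4 / ln 1.0101 ≈ 137.9489.
t ≈ 137.9489/4 = 34.4872 years.

34.5 years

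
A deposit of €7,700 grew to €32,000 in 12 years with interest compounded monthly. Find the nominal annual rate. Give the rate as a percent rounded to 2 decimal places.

The 144-period growth factor is 32,000/7,700 = 4.15584.
r/12 = 4.15584^(1/144) − 1 ≈ 0.00994156, so r ≈ 12·0.00994156 = 11.92987%.

11.93%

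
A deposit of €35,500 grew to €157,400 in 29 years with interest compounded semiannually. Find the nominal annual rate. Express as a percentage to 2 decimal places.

(1 + r/2)^58 = 157,400/35,500 = 4.4338.
1 + r/2 = 4.4338^(1/58) ≈ 1.026009, so r/2 ≈ 0.0260093.
r ≈ 2·0.0260093 = 5.20187%.

5.20%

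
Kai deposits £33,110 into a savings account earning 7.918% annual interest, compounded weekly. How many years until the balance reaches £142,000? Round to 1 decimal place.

(1 + 0.00152269)^(52t) = 142,000/33,110 = 4.2887.
52t·ln(1 + 0.00152269) = ln(4.2887); 52t = 1.456/0.00152153 ≈ 956.9234.
t ≈ 18.4024 years.

18.4 years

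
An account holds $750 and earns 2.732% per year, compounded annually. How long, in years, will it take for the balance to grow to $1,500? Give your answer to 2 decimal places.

(1 + 0.02732)^t = 1,500/750 = 2.
t·ln(1 + 0.02732) = ln(2); t = 0.69315/0.0269535 ≈ 25.7164.

25.72 years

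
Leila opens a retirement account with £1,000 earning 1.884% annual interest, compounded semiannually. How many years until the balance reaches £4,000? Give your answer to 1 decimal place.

73.9 years

We need (1 + 0.00942)^(2t) = 4, so 2t = ln 4 / ln 1.00942 ≈ 147.8571.
t ≈ 147.8571/2 = 73.9285 years.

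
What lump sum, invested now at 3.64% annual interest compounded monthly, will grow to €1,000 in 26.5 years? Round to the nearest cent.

Periodic rate = 3.64%/12 = 0.00303333; 318 periods.
P = 1,000/(1 + 0.0364/12)^318 ≈ 1,000/2.61991002 ≈ 381.6925.

€381.69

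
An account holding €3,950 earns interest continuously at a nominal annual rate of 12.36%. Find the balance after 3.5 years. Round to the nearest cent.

€6,087.98

A = P·e^(rt) = 3,950·e^(0.1236·3.5) = 3,950·e^0.4326.
e^0.4326 ≈ 1.541259594, so A ≈ 6,087.9754.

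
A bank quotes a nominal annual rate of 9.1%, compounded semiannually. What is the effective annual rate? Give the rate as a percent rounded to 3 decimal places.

EAR = (1 + 9.1%/2)^2 − 1 = (1 + 0.0455)^2 − 1.
(1 + 0.0455)^2 ≈ 1.09307, so EAR ≈ 9.30703%.

9.307%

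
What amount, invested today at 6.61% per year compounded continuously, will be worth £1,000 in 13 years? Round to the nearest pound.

P = A·e^(−rt) = 1,000·e^(−0.8593).
e^(−0.8593) ≈ 0.423458399, so P ≈ 423.4584.

£423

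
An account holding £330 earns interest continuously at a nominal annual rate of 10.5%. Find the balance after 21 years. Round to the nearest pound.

A = P·e^(rt) = 330·e^(0.105·21) = 330·e^2.205.
e^2.205 ≈ 9.070251568, so A ≈ 2,993.1830.

£2,993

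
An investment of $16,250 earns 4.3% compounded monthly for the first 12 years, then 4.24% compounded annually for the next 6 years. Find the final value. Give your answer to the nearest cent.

After 12 years at 4.3%: 16,250 × 1.6737685529 ≈ 27,198.7390.
Then 6 years at 4.24%: 27,198.7390 × 1.2829402076 ≈ 34,894.3558.

$34,894.36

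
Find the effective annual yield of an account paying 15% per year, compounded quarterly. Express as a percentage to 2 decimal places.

15.87%

EAR = (1 + 15%/4)^4 − 1 = (1 + 0.0375)^4 − 1.
(1 + 0.0375)^4 ≈ 1.15865, so EAR ≈ 15.86504%.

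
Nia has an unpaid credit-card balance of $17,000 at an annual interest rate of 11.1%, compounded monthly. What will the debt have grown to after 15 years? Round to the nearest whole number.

Periodic rate = 11.1%/12 = 0.00925; periods = 12·15 = 180.
A = 17,000·(1 + 0.00925)^180 ≈ 17,000·5.2453739468 ≈ 89,171.3571.

$89,171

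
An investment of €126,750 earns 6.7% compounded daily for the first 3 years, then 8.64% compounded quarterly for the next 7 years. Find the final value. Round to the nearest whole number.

€281,902

After 3 years at 6.7%: 126,750 × 1.22260221988 ≈ 154,964.8314.
Then 7 years at 8.64%: 154,964.8314 × 1.8191342855 ≈ 281,901.8378.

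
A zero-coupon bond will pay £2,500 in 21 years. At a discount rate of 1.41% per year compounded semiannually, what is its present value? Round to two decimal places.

Growth factor = (1 + 0.00705)^42 ≈ 1.343208463.
P = 2,500/1.343208463 ≈ 1,861.2152.

£1,861.22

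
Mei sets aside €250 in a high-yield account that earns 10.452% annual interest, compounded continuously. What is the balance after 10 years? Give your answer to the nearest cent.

€710.99

A = P·e^(rt) = 250·e^(0.10452·10) = 250·e^1.0452.
e^1.0452 ≈ 2.84396726, so A ≈ 710.9918.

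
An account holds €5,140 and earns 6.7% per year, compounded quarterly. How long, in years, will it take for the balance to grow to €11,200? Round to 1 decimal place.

11.7 years

(1 + 0.01675)^(4t) = 11,200/5,140 = 2.179.
4t·ln(1 + 0.01675) = ln(2.179); 4t = 0.77886/0.0166113 ≈ 46.8875.
t ≈ 11.7219 years.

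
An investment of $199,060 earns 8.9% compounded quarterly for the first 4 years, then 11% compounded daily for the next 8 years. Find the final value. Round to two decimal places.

After 4 years at 8.9%: 199,060 × 1.42204685968 ≈ 283,072.6479.
Then 8 years at 11%: 283,072.6479 × 2.41058009991 ≈ 682,369.2918.

$682,369.29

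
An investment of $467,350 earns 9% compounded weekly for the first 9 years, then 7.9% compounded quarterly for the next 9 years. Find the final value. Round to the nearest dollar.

Phase 1: 467,350·(1 + 0.09/52)^468 ≈ 1,049,824.5016.
Phase 2: 1,049,824.5016·(1 + 0.01975)^36 ≈ 2,122,708.7399.

$2,122,709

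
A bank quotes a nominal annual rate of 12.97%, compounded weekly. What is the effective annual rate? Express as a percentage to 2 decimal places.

13.83%

EAR = (1 + 12.97%/52)^52 − 1 = (1 + 0.00249423)^52 − 1.
(1 + 0.00249423)^52 ≈ 1.138303, so EAR ≈ 13.83030%.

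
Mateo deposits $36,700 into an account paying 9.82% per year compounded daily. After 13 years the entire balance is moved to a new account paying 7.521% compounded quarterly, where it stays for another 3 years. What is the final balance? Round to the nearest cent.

After 13 years at 9.82%: 36,700 × 3.58381652809 ≈ 131,526.0666.
Then 3 years at 7.521%: 131,526.0666 × 1.25048942646 ≈ 164,471.9556.

$164,471.96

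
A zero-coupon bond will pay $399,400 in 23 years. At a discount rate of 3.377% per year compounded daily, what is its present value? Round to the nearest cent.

Growth factor = (1 + 0.03377/365)^8395 ≈ 2.17422889664.
P = 399,400/2.17422889664 ≈ 183,697.3102.

$183,697.31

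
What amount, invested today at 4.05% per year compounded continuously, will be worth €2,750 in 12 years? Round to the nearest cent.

P = A·e^(−rt) = 2,750·e^(−0.486).
e^(−0.486) ≈ 0.6150818073, so P ≈ 1,691.4750.

€1,691.47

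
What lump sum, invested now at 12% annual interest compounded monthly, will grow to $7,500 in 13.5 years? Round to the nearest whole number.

Growth factor = (1 + 0.01)^162 ≈ 5.012594264.
P = 7,500/5.012594264 ≈ 1,496.2312.

$1,496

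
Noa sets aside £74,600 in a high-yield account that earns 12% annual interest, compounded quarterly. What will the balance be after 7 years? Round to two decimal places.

Periodic rate = 12%/4 = 0.03; periods = 4·7 = 28.
A = 74,600·(1 + 0.03)^28 ≈ 74,600·2.28792767574 ≈ 170,679.4046.

£170,679.40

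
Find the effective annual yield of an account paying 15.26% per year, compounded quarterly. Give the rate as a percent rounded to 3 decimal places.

16.156%

EAR = (1 + 15.26%/4)^4 − 1 = (1 + 0.03815)^4 − 1.
(1 + 0.03815)^4 ≈ 1.161557, so EAR ≈ 16.15568%.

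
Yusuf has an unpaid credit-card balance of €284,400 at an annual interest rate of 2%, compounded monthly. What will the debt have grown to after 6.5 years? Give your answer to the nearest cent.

Periodic rate = 2%/12 = 0.00166667; periods = 12·6.5 = 78.
A = 284,400·(1 + 0.02/12)^78 ≈ 284,400·1.13870515383 ≈ 323,847.7457.

€323,847.75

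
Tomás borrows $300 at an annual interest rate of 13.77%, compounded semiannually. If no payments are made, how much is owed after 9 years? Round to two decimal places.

Periodic rate = 13.77%/2 = 0.06885; periods = 2·9 = 18.
A = 300·(1 + 0.06885)^18 ≈ 300·3.31513874 ≈ 994.5416.

$994.54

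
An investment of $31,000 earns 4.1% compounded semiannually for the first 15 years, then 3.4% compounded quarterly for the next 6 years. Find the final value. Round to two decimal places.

Phase 1: 31,000·(1 + 0.0205)^30 ≈ 56,983.8733.
Phase 2: 56,983.8733·(1 + 0.0085)^24 ≈ 69,819.0004.

$69,819.00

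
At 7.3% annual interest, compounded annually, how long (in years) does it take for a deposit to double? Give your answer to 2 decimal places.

9.84 years

(1 + 0.073)^t = 2.
t = ln 2 / ln(1 + 0.073) ≈ 0.69315/0.0704585 ≈ 9.8377.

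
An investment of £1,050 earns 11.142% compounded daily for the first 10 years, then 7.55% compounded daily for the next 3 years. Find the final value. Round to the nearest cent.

After 10 years at 11.142%: 1,050 × 3.046611453 ≈ 3,198.9420.
Then 3 years at 7.55%: 3,198.9420 × 1.254173234 ≈ 4,012.0275.

£4,012.03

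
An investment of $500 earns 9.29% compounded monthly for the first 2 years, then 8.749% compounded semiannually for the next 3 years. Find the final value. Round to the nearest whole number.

After 2 years at 9.29%: 500 × 1.2033201 ≈ 601.6601.
Then 3 years at 8.749%: 601.6601 × 1.2929045 ≈ 777.8890.

$778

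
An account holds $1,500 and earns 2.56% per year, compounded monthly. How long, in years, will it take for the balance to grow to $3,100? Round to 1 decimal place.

We need (1 + 0.00213333)^(12t) = 2.0667, so 12t = ln 2.0667 / ln 1.002133 ≈ 340.6458.
t ≈ 340.6458/12 = 28.3872 years.

28.4 years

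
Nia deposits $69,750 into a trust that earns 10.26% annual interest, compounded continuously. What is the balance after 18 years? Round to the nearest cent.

$442,180.17

A = P·e^(rt) = 69,750·e^(0.1026·18) = 69,750·e^1.8468.
e^1.8468 ≈ 6.3395006277, so A ≈ 442,180.1688.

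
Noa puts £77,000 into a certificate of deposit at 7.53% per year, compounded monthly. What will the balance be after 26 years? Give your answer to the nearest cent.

£542,120.55

Growth factor = (1 + 0.006275)^312 ≈ 7.04052667177.
A ≈ 77,000 × 7.04052667177 ≈ 542,120.5537.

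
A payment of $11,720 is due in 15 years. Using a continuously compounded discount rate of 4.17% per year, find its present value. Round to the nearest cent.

P = A·e^(−rt) = 11,720·e^(−0.6255).
e^(−0.6255) ≈ 0.5349938647, so P ≈ 6,270.1281.

$6,270.13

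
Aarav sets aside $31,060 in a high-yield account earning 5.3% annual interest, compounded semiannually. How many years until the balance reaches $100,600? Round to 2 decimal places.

22.47 years

(1 + 0.0265)^(2t) = 100,600/31,060 = 3.2389.
2t·ln(1 + 0.0265) = ln(3.2389); 2t = 1.1752/0.026155 ≈ 44.9334.
t ≈ 22.4667 years.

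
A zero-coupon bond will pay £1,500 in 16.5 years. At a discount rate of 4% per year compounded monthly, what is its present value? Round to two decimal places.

Growth factor = (1 + 0.04/12)^198 ≈ 1.932669945.
P = 1,500/1.932669945 ≈ 776.1284.

£776.13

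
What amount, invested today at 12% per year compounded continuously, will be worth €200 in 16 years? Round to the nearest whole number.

P = A·e^(−rt) = 200·e^(−1.92).
e^(−1.92) ≈ 0.146606962, so P ≈ 29.3214.

€29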